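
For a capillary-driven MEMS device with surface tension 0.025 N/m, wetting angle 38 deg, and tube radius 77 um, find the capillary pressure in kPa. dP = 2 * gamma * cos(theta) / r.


Step 1: cos(38 deg) = 0.788
Step 2: Convert r to m: r = 77e-6 m
Step 3: dP = 2 * 0.025 * 0.788 / 77e-6 = 511.7 Pa
Step 4: Convert Pa to kPa (divide by 1000).
dP = 0.51 kPa


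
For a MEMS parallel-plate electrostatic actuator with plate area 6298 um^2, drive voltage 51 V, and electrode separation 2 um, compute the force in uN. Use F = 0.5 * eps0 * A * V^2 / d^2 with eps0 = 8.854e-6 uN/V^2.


Step 1: Identify parameters.
eps0 = 8.854e-6 uN/V^2, A = 6298 um^2, V = 51 V, d = 2 um
Step 2: Compute V^2 = 51^2 = 2601
Step 3: Compute d^2 = 2^2 = 4
Step 4: F = 0.5 * 8.854e-6 * 6298 * 2601 / 4
F = 18.13 uN


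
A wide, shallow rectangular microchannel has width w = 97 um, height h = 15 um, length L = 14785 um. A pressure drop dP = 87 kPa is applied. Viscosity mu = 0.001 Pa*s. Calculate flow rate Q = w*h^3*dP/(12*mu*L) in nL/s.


Step 1: Convert all dimensions to SI (meters).
w = 97e-6 m, h = 15e-6 m, L = 14785e-6 m, dP = 87e3 Pa
Step 2: Q = w * h^3 * dP / (12 * mu * L)
Q = 97e-6 * (15e-6)^3 * 87e3 / (12 * 0.001 * 14785e-6) = 1.6053221e-10 m^3/s
Step 3: Convert Q from m^3/s to nL/s (1 m^3 = 1e12 nL, so multiply by 1e12).
Q = 160.532 nL/s


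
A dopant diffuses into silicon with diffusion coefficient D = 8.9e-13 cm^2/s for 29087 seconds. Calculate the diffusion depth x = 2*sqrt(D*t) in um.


Step 1: Compute D*t = 8.9e-13 * 29087 = 2.588743e-08 cm^2
Step 2: sqrt(D*t) = 1.60896e-04 cm
Step 3: x = 2 * 1.60896e-04 cm = 3.21792e-04 cm
Step 4: Convert to um (1 cm = 1e4 um): x = 3.218 um


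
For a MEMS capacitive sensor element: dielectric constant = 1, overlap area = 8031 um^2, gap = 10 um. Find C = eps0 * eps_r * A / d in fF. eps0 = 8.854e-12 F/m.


Step 1: Convert area to m^2: A = 8031e-12 m^2
Step 2: Convert gap to m: d = 10e-6 m
Step 3: C = eps0 * eps_r * A / d
C = 8.854e-12 * 1 * 8031e-12 / 10e-6
Step 4: Convert to fF (multiply by 1e15).
C = 7.11 fF


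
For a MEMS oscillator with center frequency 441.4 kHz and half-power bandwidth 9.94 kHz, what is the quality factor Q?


Step 1: Q = f0 / bandwidth
Step 2: Q = 441.4 / 9.94
Q = 44.4


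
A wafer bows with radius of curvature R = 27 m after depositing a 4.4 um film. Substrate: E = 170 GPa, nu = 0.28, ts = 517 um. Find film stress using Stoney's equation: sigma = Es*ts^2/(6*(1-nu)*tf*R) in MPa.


Step 1: Compute numerator: Es * ts^2 = 170 * 517^2 = 45439130 (GPa*um^2)
Step 2: Compute denominator (R in um): 6*(1-nu)*tf*R = 6*0.72*4.4*27e6 = 513216000.0 (um^2)
Step 3: sigma (GPa) = 45439130 / 513216000.0 = 8.8538e-02 GPa
Step 4: Convert to MPa (x1000): sigma = 88.5 MPa


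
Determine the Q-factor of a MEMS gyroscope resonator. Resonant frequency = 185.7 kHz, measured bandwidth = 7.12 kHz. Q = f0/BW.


Step 1: Q = f0 / bandwidth
Step 2: Q = 185.7 / 7.12
Q = 26.1


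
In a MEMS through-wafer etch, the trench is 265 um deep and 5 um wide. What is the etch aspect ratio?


Step 1: AR = depth / width
Step 2: AR = 265 / 5
AR = 53.0


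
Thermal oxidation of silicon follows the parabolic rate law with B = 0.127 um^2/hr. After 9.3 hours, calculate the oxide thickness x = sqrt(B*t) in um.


Step 1: Compute B*t = 0.127 * 9.3 = 1.1811
Step 2: x = sqrt(1.1811)
x = 1.087 um


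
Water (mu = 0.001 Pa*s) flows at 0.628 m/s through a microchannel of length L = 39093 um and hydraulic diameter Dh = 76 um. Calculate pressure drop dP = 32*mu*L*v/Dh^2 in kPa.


Step 1: Convert to SI: L = 39093e-6 m, Dh = 76e-6 m
Step 2: dP = 32 * 0.001 * 39093e-6 * 0.628 / (76e-6)^2
Step 3: dP = 136013.32 Pa
Step 4: Convert to kPa: dP = 136.01 kPa


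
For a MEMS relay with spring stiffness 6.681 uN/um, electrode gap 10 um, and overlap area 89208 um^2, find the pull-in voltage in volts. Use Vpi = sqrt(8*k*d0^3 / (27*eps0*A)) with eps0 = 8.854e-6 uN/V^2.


Step 1: Compute numerator: 8 * k * d0^3 = 8 * 6.681 * 10^3 = 53448.0
Step 2: Compute denominator: 27 * eps0 * A = 27 * 8.854e-6 * 89208 = 21.325886
Step 3: Vpi = sqrt(53448.0 / 21.325886)
Vpi = 50.06 V


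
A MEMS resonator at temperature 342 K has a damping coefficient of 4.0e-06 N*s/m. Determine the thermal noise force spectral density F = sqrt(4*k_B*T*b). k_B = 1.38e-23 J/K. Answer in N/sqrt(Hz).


Step 1: Compute 4 * k_B * T * b
= 4 * 1.38e-23 * 342 * 4.0e-06
= 7.5514e-26 N^2/Hz
Step 2: F_noise = sqrt(7.5514e-26)
F_noise = 2.75e-13 N/sqrt(Hz)


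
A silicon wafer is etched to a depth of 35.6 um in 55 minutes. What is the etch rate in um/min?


Step 1: Etch rate = depth / time
Step 2: rate = 35.6 / 55
rate = 0.647 um/min


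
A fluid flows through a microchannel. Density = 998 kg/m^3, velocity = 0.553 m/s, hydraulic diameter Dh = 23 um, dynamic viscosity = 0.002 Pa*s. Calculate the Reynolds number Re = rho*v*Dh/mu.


Step 1: Convert Dh to meters: Dh = 23e-6 m
Step 2: Re = rho * v * Dh / mu
Re = 998 * 0.553 * 23e-6 / 0.002
Re = 6.347


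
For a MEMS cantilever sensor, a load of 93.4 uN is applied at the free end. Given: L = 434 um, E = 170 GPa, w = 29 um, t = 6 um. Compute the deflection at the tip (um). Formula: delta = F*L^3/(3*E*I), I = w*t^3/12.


Step 1: Calculate the second moment of area.
I = w * t^3 / 12 = 29 * 6^3 / 12 = 522.0 um^4
Step 2: Convert E to consistent units (1 GPa = 1000 uN/um^2).
E = 170 GPa = 170000 uN/um^2
Step 3: Calculate tip deflection.
delta = F * L^3 / (3 * E * I)
delta = 93.4 * 434^3 / (3 * 170000 * 522.0)
delta = 28.6798 um


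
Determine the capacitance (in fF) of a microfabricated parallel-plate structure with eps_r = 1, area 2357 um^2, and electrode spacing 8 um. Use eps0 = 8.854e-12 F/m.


Step 1: Convert area to m^2: A = 2357e-12 m^2
Step 2: Convert gap to m: d = 8e-6 m
Step 3: C = eps0 * eps_r * A / d
C = 8.854e-12 * 1 * 2357e-12 / 8e-6
Step 4: Convert to fF (multiply by 1e15).
C = 2.61 fF


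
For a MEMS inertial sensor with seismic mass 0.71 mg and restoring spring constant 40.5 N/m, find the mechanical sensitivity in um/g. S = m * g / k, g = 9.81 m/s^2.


Step 1: Convert mass: m = 0.71 mg = 7.10e-07 kg
Step 2: S = m * g / k = 7.10e-07 * 9.81 / 40.5
Step 3: S = 1.72e-07 m/g
Step 4: Convert to um/g: S = 0.172 um/g


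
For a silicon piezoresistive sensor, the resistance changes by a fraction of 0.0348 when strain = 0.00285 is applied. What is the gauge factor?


Step 1: Identify values.
dR/R = 0.0348, strain = 0.00285
Step 2: GF = (dR/R) / strain = 0.0348 / 0.00285
GF = 12.2


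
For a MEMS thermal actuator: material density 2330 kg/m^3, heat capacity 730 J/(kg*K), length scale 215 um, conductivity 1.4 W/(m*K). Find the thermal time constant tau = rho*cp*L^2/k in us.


Step 1: Convert L to m: L = 215e-6 m
Step 2: L^2 = (215e-6)^2 = 4.6225e-08 m^2
Step 3: tau = 2330 * 730 * 4.6225e-08 / 1.4 = 5.616007321e-02 s
Step 4: Convert to microseconds (multiply by 1e6).
tau = 56160.073 us


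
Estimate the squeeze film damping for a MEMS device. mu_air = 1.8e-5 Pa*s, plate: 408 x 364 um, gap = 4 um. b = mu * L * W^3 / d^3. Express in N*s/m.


Step 1: Convert to SI.
L = 408e-6 m, W = 364e-6 m, d = 4e-6 m
Step 2: W^3 = (364e-6)^3 = 4.82e-11 m^3
Step 3: d^3 = (4e-6)^3 = 6.40e-17 m^3
Step 4: b = 1.8e-5 * 408e-6 * 4.82e-11 / 6.40e-17
b = 5.53e-03 N*s/m


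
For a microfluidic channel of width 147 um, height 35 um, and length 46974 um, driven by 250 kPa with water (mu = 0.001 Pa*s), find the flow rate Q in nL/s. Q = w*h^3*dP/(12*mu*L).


Step 1: Convert all dimensions to SI (meters).
w = 147e-6 m, h = 35e-6 m, L = 46974e-6 m, dP = 250e3 Pa
Step 2: Q = w * h^3 * dP / (12 * mu * L)
Q = 147e-6 * (35e-6)^3 * 250e3 / (12 * 0.001 * 46974e-6) = 2.79526307e-09 m^3/s
Step 3: Convert Q from m^3/s to nL/s (1 m^3 = 1e12 nL, so multiply by 1e12).
Q = 2795.263 nL/s


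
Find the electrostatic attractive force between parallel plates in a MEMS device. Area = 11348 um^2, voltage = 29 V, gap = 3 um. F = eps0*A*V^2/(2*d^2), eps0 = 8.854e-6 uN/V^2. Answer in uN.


Step 1: Identify parameters.
eps0 = 8.854e-6 uN/V^2, A = 11348 um^2, V = 29 V, d = 3 um
Step 2: Compute V^2 = 29^2 = 841
Step 3: Compute d^2 = 3^2 = 9
Step 4: F = 0.5 * 8.854e-6 * 11348 * 841 / 9
F = 4.694 uN


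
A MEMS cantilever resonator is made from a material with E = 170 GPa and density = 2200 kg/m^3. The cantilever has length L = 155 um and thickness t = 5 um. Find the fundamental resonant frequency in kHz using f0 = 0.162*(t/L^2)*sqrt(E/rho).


Step 1: Convert units to SI.
t_SI = 5e-6 m, L_SI = 155e-6 m
Step 2: Calculate sqrt(E/rho).
sqrt(170e9 / 2200) = 8790.49 m/s
Step 3: Compute f0.
f0 = 0.162 * 5e-6 / (155e-6)^2 * 8790.49 = 296370.3 Hz = 296.37 kHz


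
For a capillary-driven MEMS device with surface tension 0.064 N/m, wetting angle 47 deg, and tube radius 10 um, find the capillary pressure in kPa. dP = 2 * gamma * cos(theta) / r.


Step 1: cos(47 deg) = 0.682
Step 2: Convert r to m: r = 10e-6 m
Step 3: dP = 2 * 0.064 * 0.682 / 10e-6 = 8729.6 Pa
Step 4: Convert Pa to kPa (divide by 1000).
dP = 8.73 kPa


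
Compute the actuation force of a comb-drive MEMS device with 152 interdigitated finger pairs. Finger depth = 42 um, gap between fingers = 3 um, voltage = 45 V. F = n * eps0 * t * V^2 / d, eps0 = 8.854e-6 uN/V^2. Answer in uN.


Step 1: Parameters: n=152, eps0=8.854e-6 uN/V^2, t=42 um, V=45 V, d=3 um
Step 2: V^2 = 2025
Step 3: F = 152 * 8.854e-6 * 42 * 2025 / 3
F = 38.154 uN


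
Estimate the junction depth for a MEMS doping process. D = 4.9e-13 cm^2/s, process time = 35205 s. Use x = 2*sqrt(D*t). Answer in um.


Step 1: Compute D*t = 4.9e-13 * 35205 = 1.725045e-08 cm^2
Step 2: sqrt(D*t) = 1.31341e-04 cm
Step 3: x = 2 * 1.31341e-04 cm = 2.62682e-04 cm
Step 4: Convert to um (1 cm = 1e4 um): x = 2.627 um


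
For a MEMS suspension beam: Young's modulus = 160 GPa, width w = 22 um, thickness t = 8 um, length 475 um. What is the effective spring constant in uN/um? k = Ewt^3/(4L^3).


Step 1: Convert E to consistent units (1 GPa = 1000 uN/um^2).
E = 160 GPa = 160000 uN/um^2
Step 2: Compute t^3 = 8^3 = 512
Step 3: Compute L^3 = 475^3 = 107171875
Step 4: k = 160000 * 22 * 512 / (4 * 107171875)
k = 4.2041 uN/um


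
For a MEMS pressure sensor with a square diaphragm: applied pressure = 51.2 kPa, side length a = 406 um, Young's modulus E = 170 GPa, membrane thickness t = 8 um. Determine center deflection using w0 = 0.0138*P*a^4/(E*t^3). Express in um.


Step 1: Convert pressure to compatible units (E is in GPa, so P in GPa).
P = 51.2 kPa = 51.2e-6 GPa
Step 2: Compute numerator: 0.0138 * P * a^4.
a^4 = 406^4 = 27170906896
numerator = 0.0138 * 51.2e-6 * 27170906896 = 1.91979e+04
Step 3: Compute denominator: E * t^3 = 170 * 8^3 = 87040
Step 4: w0 = numerator / denominator = 1.91979e+04 / 87040 = 0.2206 um


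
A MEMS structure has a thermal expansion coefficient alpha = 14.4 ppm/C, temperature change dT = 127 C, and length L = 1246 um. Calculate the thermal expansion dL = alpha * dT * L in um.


Step 1: Convert CTE: alpha = 14.4 ppm/C = 14.4e-6 /C
Step 2: dL = 14.4e-6 * 127 * 1246
dL = 2.2787 um


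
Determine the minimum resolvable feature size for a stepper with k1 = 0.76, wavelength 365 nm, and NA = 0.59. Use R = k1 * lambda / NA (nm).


Step 1: Identify values: k1 = 0.76, lambda = 365 nm, NA = 0.59
Step 2: R = k1 * lambda / NA
R = 0.76 * 365 / 0.59
R = 470.2 nm


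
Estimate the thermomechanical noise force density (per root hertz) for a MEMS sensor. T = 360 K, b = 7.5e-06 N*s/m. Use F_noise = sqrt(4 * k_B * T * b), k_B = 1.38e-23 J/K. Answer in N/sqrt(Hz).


Step 1: Compute 4 * k_B * T * b
= 4 * 1.38e-23 * 360 * 7.5e-06
= 1.4904e-25 N^2/Hz
Step 2: F_noise = sqrt(1.4904e-25)
F_noise = 3.86e-13 N/sqrt(Hz)


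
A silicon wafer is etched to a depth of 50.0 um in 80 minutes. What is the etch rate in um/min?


Step 1: Etch rate = depth / time
Step 2: rate = 50.0 / 80
rate = 0.625 um/min


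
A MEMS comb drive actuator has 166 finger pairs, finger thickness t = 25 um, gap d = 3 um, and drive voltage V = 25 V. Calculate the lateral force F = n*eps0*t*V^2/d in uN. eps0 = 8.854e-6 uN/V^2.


Step 1: Parameters: n=166, eps0=8.854e-6 uN/V^2, t=25 um, V=25 V, d=3 um
Step 2: V^2 = 625
Step 3: F = 166 * 8.854e-6 * 25 * 625 / 3
F = 7.655 uN


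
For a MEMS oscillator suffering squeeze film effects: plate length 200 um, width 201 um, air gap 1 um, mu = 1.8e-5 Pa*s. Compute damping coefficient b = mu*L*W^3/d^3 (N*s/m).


Step 1: Convert to SI.
L = 200e-6 m, W = 201e-6 m, d = 1e-6 m
Step 2: W^3 = (201e-6)^3 = 8.12e-12 m^3
Step 3: d^3 = (1e-6)^3 = 1.00e-18 m^3
Step 4: b = 1.8e-5 * 200e-6 * 8.12e-12 / 1.00e-18
b = 2.92e-02 N*s/m


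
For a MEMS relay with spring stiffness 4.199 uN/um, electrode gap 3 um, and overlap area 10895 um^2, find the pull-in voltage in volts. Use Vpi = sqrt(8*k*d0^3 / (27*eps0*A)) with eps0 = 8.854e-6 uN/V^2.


Step 1: Compute numerator: 8 * k * d0^3 = 8 * 4.199 * 3^3 = 906.984
Step 2: Compute denominator: 27 * eps0 * A = 27 * 8.854e-6 * 10895 = 2.604537
Step 3: Vpi = sqrt(906.984 / 2.604537)
Vpi = 18.66 V


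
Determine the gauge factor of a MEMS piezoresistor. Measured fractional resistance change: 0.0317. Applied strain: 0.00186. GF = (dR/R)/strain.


Step 1: Identify values.
dR/R = 0.0317, strain = 0.00186
Step 2: GF = (dR/R) / strain = 0.0317 / 0.00186
GF = 17.0


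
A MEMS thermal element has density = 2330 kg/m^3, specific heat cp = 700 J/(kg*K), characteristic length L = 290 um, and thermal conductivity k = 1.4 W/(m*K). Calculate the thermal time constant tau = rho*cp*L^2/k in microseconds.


Step 1: Convert L to m: L = 290e-6 m
Step 2: L^2 = (290e-6)^2 = 8.41e-08 m^2
Step 3: tau = 2330 * 700 * 8.41e-08 / 1.4 = 9.79765e-02 s
Step 4: Convert to microseconds (multiply by 1e6).
tau = 97976.5 us


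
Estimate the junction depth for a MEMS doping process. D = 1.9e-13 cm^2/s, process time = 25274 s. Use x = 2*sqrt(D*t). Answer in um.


Step 1: Compute D*t = 1.9e-13 * 25274 = 4.80206e-09 cm^2
Step 2: sqrt(D*t) = 6.92969e-05 cm
Step 3: x = 2 * 6.92969e-05 cm = 1.385938e-04 cm
Step 4: Convert to um (1 cm = 1e4 um): x = 1.386 um


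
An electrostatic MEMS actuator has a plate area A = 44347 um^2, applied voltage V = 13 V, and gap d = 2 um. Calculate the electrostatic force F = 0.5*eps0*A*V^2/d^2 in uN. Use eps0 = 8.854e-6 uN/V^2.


Step 1: Identify parameters.
eps0 = 8.854e-6 uN/V^2, A = 44347 um^2, V = 13 V, d = 2 um
Step 2: Compute V^2 = 13^2 = 169
Step 3: Compute d^2 = 2^2 = 4
Step 4: F = 0.5 * 8.854e-6 * 44347 * 169 / 4
F = 8.295 uN


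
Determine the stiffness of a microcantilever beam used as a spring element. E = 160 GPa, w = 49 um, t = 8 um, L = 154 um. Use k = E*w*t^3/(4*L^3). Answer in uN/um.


Step 1: Convert E to consistent units (1 GPa = 1000 uN/um^2).
E = 160 GPa = 160000 uN/um^2
Step 2: Compute t^3 = 8^3 = 512
Step 3: Compute L^3 = 154^3 = 3652264
Step 4: k = 160000 * 49 * 512 / (4 * 3652264)
k = 274.7666 uN/um


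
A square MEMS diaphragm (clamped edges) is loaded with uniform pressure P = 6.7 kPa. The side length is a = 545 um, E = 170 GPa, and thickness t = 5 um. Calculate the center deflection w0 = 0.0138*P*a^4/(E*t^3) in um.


Step 1: Convert pressure to compatible units (E is in GPa, so P in GPa).
P = 6.7 kPa = 6.7e-6 GPa
Step 2: Compute numerator: 0.0138 * P * a^4.
a^4 = 545^4 = 88223850625
numerator = 0.0138 * 6.7e-6 * 88223850625 = 8.15718e+03
Step 3: Compute denominator: E * t^3 = 170 * 5^3 = 21250
Step 4: w0 = numerator / denominator = 8.15718e+03 / 21250 = 0.3839 um


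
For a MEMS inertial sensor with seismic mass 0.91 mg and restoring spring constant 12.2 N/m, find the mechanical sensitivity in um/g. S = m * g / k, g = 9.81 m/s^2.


Step 1: Convert mass: m = 0.91 mg = 9.10e-07 kg
Step 2: S = m * g / k = 9.10e-07 * 9.81 / 12.2
Step 3: S = 7.32e-07 m/g
Step 4: Convert to um/g: S = 0.732 um/g


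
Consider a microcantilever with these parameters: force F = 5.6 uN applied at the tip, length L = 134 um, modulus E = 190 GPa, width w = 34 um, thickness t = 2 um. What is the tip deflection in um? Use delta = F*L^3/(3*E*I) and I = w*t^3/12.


Step 1: Calculate the second moment of area.
I = w * t^3 / 12 = 34 * 2^3 / 12 = 22.6667 um^4
Step 2: Convert E to consistent units (1 GPa = 1000 uN/um^2).
E = 190 GPa = 190000 uN/um^2
Step 3: Calculate tip deflection.
delta = F * L^3 / (3 * E * I)
delta = 5.6 * 134^3 / (3 * 190000 * 22.6667)
delta = 1.0429 um


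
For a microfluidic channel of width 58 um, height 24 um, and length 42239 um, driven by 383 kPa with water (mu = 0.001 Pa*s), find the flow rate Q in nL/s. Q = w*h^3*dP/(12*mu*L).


Step 1: Convert all dimensions to SI (meters).
w = 58e-6 m, h = 24e-6 m, L = 42239e-6 m, dP = 383e3 Pa
Step 2: Q = w * h^3 * dP / (12 * mu * L)
Q = 58e-6 * (24e-6)^3 * 383e3 / (12 * 0.001 * 42239e-6) = 6.0585071e-10 m^3/s
Step 3: Convert Q from m^3/s to nL/s (1 m^3 = 1e12 nL, so multiply by 1e12).
Q = 605.851 nL/s


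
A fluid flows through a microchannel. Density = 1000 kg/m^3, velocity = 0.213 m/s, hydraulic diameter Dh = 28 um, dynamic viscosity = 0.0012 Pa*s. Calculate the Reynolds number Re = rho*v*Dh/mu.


Step 1: Convert Dh to meters: Dh = 28e-6 m
Step 2: Re = rho * v * Dh / mu
Re = 1000 * 0.213 * 28e-6 / 0.0012
Re = 4.97


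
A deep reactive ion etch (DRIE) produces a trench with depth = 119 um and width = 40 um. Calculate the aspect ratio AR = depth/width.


Step 1: AR = depth / width
Step 2: AR = 119 / 40
AR = 3.0


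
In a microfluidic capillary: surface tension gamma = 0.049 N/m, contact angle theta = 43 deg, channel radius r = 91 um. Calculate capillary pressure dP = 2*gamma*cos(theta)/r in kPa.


Step 1: cos(43 deg) = 0.7314
Step 2: Convert r to m: r = 91e-6 m
Step 3: dP = 2 * 0.049 * 0.7314 / 91e-6 = 787.7 Pa
Step 4: Convert Pa to kPa (divide by 1000).
dP = 0.79 kPa


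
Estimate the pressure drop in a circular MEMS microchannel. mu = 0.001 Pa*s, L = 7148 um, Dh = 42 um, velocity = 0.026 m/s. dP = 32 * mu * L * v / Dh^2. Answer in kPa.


Step 1: Convert to SI: L = 7148e-6 m, Dh = 42e-6 m
Step 2: dP = 32 * 0.001 * 7148e-6 * 0.026 / (42e-6)^2
Step 3: dP = 3371.39 Pa
Step 4: Convert to kPa: dP = 3.37 kPa


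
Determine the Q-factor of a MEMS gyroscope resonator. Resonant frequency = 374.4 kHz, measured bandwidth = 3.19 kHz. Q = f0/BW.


Step 1: Q = f0 / bandwidth
Step 2: Q = 374.4 / 3.19
Q = 117.4


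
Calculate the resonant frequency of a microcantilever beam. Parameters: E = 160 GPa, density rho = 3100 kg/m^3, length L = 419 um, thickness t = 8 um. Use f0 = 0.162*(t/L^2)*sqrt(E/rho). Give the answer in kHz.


Step 1: Convert units to SI.
t_SI = 8e-6 m, L_SI = 419e-6 m
Step 2: Calculate sqrt(E/rho).
sqrt(160e9 / 3100) = 7184.21 m/s
Step 3: Compute f0.
f0 = 0.162 * 8e-6 / (419e-6)^2 * 7184.21 = 53034.2 Hz = 53.03 kHz


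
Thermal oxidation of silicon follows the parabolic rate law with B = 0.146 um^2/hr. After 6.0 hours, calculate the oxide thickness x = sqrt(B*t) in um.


Step 1: Compute B*t = 0.146 * 6.0 = 0.876
Step 2: x = sqrt(0.876)
x = 0.936 um


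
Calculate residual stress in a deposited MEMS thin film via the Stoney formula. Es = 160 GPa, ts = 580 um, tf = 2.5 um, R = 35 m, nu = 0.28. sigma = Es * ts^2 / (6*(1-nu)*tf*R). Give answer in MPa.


Step 1: Compute numerator: Es * ts^2 = 160 * 580^2 = 53824000 (GPa*um^2)
Step 2: Compute denominator (R in um): 6*(1-nu)*tf*R = 6*0.72*2.5*35e6 = 378000000.0 (um^2)
Step 3: sigma (GPa) = 53824000 / 378000000.0 = 1.42392e-01 GPa
Step 4: Convert to MPa (x1000): sigma = 142.4 MPa


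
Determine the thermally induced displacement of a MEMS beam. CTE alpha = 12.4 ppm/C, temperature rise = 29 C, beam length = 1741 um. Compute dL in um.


Step 1: Convert CTE: alpha = 12.4 ppm/C = 12.4e-6 /C
Step 2: dL = 12.4e-6 * 29 * 1741
dL = 0.6261 um


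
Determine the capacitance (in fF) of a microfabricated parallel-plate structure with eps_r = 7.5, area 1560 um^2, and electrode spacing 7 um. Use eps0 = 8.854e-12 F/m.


Step 1: Convert area to m^2: A = 1560e-12 m^2
Step 2: Convert gap to m: d = 7e-6 m
Step 3: C = eps0 * eps_r * A / d
C = 8.854e-12 * 7.5 * 1560e-12 / 7e-6
Step 4: Convert to fF (multiply by 1e15).
C = 14.8 fF


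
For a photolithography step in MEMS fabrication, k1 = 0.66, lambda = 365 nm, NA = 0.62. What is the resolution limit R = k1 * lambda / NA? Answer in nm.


Step 1: Identify values: k1 = 0.66, lambda = 365 nm, NA = 0.62
Step 2: R = k1 * lambda / NA
R = 0.66 * 365 / 0.62
R = 388.5 nm


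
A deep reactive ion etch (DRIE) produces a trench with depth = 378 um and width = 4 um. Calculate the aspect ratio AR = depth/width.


Step 1: AR = depth / width
Step 2: AR = 378 / 4
AR = 94.5


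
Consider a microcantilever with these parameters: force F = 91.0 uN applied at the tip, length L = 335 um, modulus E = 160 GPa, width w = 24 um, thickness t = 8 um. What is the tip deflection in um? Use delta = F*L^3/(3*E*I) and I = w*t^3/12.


Step 1: Calculate the second moment of area.
I = w * t^3 / 12 = 24 * 8^3 / 12 = 1024.0 um^4
Step 2: Convert E to consistent units (1 GPa = 1000 uN/um^2).
E = 160 GPa = 160000 uN/um^2
Step 3: Calculate tip deflection.
delta = F * L^3 / (3 * E * I)
delta = 91.0 * 335^3 / (3 * 160000 * 1024.0)
delta = 6.9604 um


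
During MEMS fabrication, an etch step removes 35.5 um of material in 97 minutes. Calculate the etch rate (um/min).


Step 1: Etch rate = depth / time
Step 2: rate = 35.5 / 97
rate = 0.366 um/min


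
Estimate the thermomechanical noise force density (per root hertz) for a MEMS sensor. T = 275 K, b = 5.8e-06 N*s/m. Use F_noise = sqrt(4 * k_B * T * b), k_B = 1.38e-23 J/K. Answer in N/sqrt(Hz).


Step 1: Compute 4 * k_B * T * b
= 4 * 1.38e-23 * 275 * 5.8e-06
= 8.8044e-26 N^2/Hz
Step 2: F_noise = sqrt(8.8044e-26)
F_noise = 2.97e-13 N/sqrt(Hz)


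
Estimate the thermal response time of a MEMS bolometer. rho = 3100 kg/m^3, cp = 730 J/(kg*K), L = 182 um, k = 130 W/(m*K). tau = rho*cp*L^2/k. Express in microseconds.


Step 1: Convert L to m: L = 182e-6 m
Step 2: L^2 = (182e-6)^2 = 3.3124e-08 m^2
Step 3: tau = 3100 * 730 * 3.3124e-08 / 130 = 5.766124e-04 s
Step 4: Convert to microseconds (multiply by 1e6).
tau = 576.612 us


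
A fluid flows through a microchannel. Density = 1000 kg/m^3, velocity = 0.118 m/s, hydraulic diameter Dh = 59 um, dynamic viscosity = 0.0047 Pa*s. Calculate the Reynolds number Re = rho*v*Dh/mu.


Step 1: Convert Dh to meters: Dh = 59e-6 m
Step 2: Re = rho * v * Dh / mu
Re = 1000 * 0.118 * 59e-6 / 0.0047
Re = 1.481


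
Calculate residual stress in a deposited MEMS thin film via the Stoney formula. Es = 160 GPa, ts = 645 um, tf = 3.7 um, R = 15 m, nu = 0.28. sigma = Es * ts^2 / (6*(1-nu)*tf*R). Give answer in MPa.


Step 1: Compute numerator: Es * ts^2 = 160 * 645^2 = 66564000 (GPa*um^2)
Step 2: Compute denominator (R in um): 6*(1-nu)*tf*R = 6*0.72*3.7*15e6 = 239760000.0 (um^2)
Step 3: sigma (GPa) = 66564000 / 239760000.0 = 2.77628e-01 GPa
Step 4: Convert to MPa (x1000): sigma = 277.6 MPa


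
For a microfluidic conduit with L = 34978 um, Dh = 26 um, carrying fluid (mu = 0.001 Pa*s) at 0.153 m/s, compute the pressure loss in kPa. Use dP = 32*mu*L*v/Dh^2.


Step 1: Convert to SI: L = 34978e-6 m, Dh = 26e-6 m
Step 2: dP = 32 * 0.001 * 34978e-6 * 0.153 / (26e-6)^2
Step 3: dP = 253331.79 Pa
Step 4: Convert to kPa: dP = 253.33 kPa


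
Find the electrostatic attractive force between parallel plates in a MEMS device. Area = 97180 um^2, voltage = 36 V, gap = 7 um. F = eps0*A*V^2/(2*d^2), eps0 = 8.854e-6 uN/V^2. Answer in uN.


Step 1: Identify parameters.
eps0 = 8.854e-6 uN/V^2, A = 97180 um^2, V = 36 V, d = 7 um
Step 2: Compute V^2 = 36^2 = 1296
Step 3: Compute d^2 = 7^2 = 49
Step 4: F = 0.5 * 8.854e-6 * 97180 * 1296 / 49
F = 11.379 uN


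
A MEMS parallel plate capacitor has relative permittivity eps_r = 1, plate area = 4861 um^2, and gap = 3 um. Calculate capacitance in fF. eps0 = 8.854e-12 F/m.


Step 1: Convert area to m^2: A = 4861e-12 m^2
Step 2: Convert gap to m: d = 3e-6 m
Step 3: C = eps0 * eps_r * A / d
C = 8.854e-12 * 1 * 4861e-12 / 3e-6
Step 4: Convert to fF (multiply by 1e15).
C = 14.35 fF


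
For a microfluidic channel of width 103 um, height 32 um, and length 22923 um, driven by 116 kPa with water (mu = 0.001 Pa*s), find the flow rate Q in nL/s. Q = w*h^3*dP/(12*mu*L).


Step 1: Convert all dimensions to SI (meters).
w = 103e-6 m, h = 32e-6 m, L = 22923e-6 m, dP = 116e3 Pa
Step 2: Q = w * h^3 * dP / (12 * mu * L)
Q = 103e-6 * (32e-6)^3 * 116e3 / (12 * 0.001 * 22923e-6) = 1.42328689e-09 m^3/s
Step 3: Convert Q from m^3/s to nL/s (1 m^3 = 1e12 nL, so multiply by 1e12).
Q = 1423.287 nL/s


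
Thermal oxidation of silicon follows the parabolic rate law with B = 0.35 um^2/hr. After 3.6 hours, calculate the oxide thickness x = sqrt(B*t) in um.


Step 1: Compute B*t = 0.35 * 3.6 = 1.26
Step 2: x = sqrt(1.26)
x = 1.122 um


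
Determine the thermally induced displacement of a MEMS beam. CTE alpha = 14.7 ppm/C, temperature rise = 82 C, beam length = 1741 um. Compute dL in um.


Step 1: Convert CTE: alpha = 14.7 ppm/C = 14.7e-6 /C
Step 2: dL = 14.7e-6 * 82 * 1741
dL = 2.0986 um


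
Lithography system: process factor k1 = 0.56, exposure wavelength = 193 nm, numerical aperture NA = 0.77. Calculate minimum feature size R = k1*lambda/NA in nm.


Step 1: Identify values: k1 = 0.56, lambda = 193 nm, NA = 0.77
Step 2: R = k1 * lambda / NA
R = 0.56 * 193 / 0.77
R = 140.4 nm


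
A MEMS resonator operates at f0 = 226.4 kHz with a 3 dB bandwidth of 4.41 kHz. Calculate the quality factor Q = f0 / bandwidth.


Step 1: Q = f0 / bandwidth
Step 2: Q = 226.4 / 4.41
Q = 51.3


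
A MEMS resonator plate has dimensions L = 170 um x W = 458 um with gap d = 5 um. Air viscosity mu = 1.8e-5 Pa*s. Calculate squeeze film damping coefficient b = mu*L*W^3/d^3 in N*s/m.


Step 1: Convert to SI.
L = 170e-6 m, W = 458e-6 m, d = 5e-6 m
Step 2: W^3 = (458e-6)^3 = 9.61e-11 m^3
Step 3: d^3 = (5e-6)^3 = 1.25e-16 m^3
Step 4: b = 1.8e-5 * 170e-6 * 9.61e-11 / 1.25e-16
b = 2.35e-03 N*s/m


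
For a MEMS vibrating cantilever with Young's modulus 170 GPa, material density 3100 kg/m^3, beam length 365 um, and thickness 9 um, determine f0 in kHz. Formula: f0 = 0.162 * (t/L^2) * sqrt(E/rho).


Step 1: Convert units to SI.
t_SI = 9e-6 m, L_SI = 365e-6 m
Step 2: Calculate sqrt(E/rho).
sqrt(170e9 / 3100) = 7405.32 m/s
Step 3: Compute f0.
f0 = 0.162 * 9e-6 / (365e-6)^2 * 7405.32 = 81043.0 Hz = 81.04 kHz


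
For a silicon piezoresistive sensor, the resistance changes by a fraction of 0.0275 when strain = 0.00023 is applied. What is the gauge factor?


Step 1: Identify values.
dR/R = 0.0275, strain = 0.00023
Step 2: GF = (dR/R) / strain = 0.0275 / 0.00023
GF = 119.6


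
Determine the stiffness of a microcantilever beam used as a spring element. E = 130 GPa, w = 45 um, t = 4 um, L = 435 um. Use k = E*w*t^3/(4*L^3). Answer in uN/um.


Step 1: Convert E to consistent units (1 GPa = 1000 uN/um^2).
E = 130 GPa = 130000 uN/um^2
Step 2: Compute t^3 = 4^3 = 64
Step 3: Compute L^3 = 435^3 = 82312875
Step 4: k = 130000 * 45 * 64 / (4 * 82312875)
k = 1.1371 uN/um


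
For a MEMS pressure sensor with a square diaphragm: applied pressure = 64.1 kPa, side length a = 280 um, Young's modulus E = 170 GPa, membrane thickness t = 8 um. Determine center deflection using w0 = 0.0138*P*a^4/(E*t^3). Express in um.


Step 1: Convert pressure to compatible units (E is in GPa, so P in GPa).
P = 64.1 kPa = 64.1e-6 GPa
Step 2: Compute numerator: 0.0138 * P * a^4.
a^4 = 280^4 = 6146560000
numerator = 0.0138 * 64.1e-6 * 6146560000 = 5.4371e+03
Step 3: Compute denominator: E * t^3 = 170 * 8^3 = 87040
Step 4: w0 = numerator / denominator = 5.4371e+03 / 87040 = 0.0625 um


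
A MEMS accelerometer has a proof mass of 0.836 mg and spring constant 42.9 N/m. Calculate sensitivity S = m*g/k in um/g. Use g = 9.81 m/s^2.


Step 1: Convert mass: m = 0.836 mg = 8.36e-07 kg
Step 2: S = m * g / k = 8.36e-07 * 9.81 / 42.9
Step 3: S = 1.91e-07 m/g
Step 4: Convert to um/g: S = 0.191 um/g


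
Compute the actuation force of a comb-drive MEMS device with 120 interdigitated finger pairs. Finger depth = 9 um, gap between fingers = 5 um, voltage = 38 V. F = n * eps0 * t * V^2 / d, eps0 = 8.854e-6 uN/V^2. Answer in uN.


Step 1: Parameters: n=120, eps0=8.854e-6 uN/V^2, t=9 um, V=38 V, d=5 um
Step 2: V^2 = 1444
Step 3: F = 120 * 8.854e-6 * 9 * 1444 / 5
F = 2.762 uN


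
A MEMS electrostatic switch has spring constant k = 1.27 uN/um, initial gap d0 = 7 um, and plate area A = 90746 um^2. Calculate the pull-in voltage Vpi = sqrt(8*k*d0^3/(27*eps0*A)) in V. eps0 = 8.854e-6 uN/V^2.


Step 1: Compute numerator: 8 * k * d0^3 = 8 * 1.27 * 7^3 = 3484.88
Step 2: Compute denominator: 27 * eps0 * A = 27 * 8.854e-6 * 90746 = 21.693557
Step 3: Vpi = sqrt(3484.88 / 21.693557)
Vpi = 12.67 V


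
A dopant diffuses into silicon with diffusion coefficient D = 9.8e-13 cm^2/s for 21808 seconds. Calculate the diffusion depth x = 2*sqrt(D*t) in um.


Step 1: Compute D*t = 9.8e-13 * 21808 = 2.137184e-08 cm^2
Step 2: sqrt(D*t) = 1.46191e-04 cm
Step 3: x = 2 * 1.46191e-04 cm = 2.92382e-04 cm
Step 4: Convert to um (1 cm = 1e4 um): x = 2.924 um


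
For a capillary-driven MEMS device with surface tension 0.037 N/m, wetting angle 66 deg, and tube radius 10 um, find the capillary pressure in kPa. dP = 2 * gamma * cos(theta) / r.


Step 1: cos(66 deg) = 0.4067
Step 2: Convert r to m: r = 10e-6 m
Step 3: dP = 2 * 0.037 * 0.4067 / 10e-6 = 3009.6 Pa
Step 4: Convert Pa to kPa (divide by 1000).
dP = 3.01 kPa


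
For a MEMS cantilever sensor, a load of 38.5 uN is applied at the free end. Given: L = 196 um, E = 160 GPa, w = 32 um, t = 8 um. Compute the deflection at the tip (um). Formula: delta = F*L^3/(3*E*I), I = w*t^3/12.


Step 1: Calculate the second moment of area.
I = w * t^3 / 12 = 32 * 8^3 / 12 = 1365.3333 um^4
Step 2: Convert E to consistent units (1 GPa = 1000 uN/um^2).
E = 160 GPa = 160000 uN/um^2
Step 3: Calculate tip deflection.
delta = F * L^3 / (3 * E * I)
delta = 38.5 * 196^3 / (3 * 160000 * 1365.3333)
delta = 0.4423 um


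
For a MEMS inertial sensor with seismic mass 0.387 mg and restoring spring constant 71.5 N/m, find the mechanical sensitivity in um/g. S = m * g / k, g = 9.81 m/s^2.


Step 1: Convert mass: m = 0.387 mg = 3.87e-07 kg
Step 2: S = m * g / k = 3.87e-07 * 9.81 / 71.5
Step 3: S = 5.31e-08 m/g
Step 4: Convert to um/g: S = 0.053 um/g


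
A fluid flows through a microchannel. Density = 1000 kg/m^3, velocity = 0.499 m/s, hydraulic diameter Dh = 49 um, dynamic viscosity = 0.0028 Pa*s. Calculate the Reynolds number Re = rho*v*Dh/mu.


Step 1: Convert Dh to meters: Dh = 49e-6 m
Step 2: Re = rho * v * Dh / mu
Re = 1000 * 0.499 * 49e-6 / 0.0028
Re = 8.733


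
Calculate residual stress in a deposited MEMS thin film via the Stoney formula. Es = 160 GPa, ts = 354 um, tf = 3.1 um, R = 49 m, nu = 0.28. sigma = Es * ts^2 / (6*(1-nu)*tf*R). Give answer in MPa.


Step 1: Compute numerator: Es * ts^2 = 160 * 354^2 = 20050560 (GPa*um^2)
Step 2: Compute denominator (R in um): 6*(1-nu)*tf*R = 6*0.72*3.1*49e6 = 656208000.0 (um^2)
Step 3: sigma (GPa) = 20050560 / 656208000.0 = 3.0555e-02 GPa
Step 4: Convert to MPa (x1000): sigma = 30.6 MPa


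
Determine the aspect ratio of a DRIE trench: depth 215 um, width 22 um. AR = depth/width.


Step 1: AR = depth / width
Step 2: AR = 215 / 22
AR = 9.8


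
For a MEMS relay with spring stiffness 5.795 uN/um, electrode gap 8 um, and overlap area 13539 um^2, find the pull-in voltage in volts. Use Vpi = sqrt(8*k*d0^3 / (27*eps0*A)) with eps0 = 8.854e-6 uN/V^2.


Step 1: Compute numerator: 8 * k * d0^3 = 8 * 5.795 * 8^3 = 23736.32
Step 2: Compute denominator: 27 * eps0 * A = 27 * 8.854e-6 * 13539 = 3.236606
Step 3: Vpi = sqrt(23736.32 / 3.236606)
Vpi = 85.64 V


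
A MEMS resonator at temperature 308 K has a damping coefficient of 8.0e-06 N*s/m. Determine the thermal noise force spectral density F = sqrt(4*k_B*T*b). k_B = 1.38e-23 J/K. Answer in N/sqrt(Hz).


Step 1: Compute 4 * k_B * T * b
= 4 * 1.38e-23 * 308 * 8.0e-06
= 1.3601e-25 N^2/Hz
Step 2: F_noise = sqrt(1.3601e-25)
F_noise = 3.69e-13 N/sqrt(Hz)


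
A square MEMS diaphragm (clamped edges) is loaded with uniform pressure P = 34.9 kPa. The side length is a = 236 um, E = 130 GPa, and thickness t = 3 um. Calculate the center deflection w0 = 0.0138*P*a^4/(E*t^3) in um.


Step 1: Convert pressure to compatible units (E is in GPa, so P in GPa).
P = 34.9 kPa = 34.9e-6 GPa
Step 2: Compute numerator: 0.0138 * P * a^4.
a^4 = 236^4 = 3102044416
numerator = 0.0138 * 34.9e-6 * 3102044416 = 1.49401e+03
Step 3: Compute denominator: E * t^3 = 130 * 3^3 = 3510
Step 4: w0 = numerator / denominator = 1.49401e+03 / 3510 = 0.4256 um


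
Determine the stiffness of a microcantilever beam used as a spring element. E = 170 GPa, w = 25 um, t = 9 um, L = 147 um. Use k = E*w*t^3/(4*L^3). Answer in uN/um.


Step 1: Convert E to consistent units (1 GPa = 1000 uN/um^2).
E = 170 GPa = 170000 uN/um^2
Step 2: Compute t^3 = 9^3 = 729
Step 3: Compute L^3 = 147^3 = 3176523
Step 4: k = 170000 * 25 * 729 / (4 * 3176523)
k = 243.8397 uN/um


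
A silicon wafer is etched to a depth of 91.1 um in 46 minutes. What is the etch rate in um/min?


Step 1: Etch rate = depth / time
Step 2: rate = 91.1 / 46
rate = 1.98 um/min


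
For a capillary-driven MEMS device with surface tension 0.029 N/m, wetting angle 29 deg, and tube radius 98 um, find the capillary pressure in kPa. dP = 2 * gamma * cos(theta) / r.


Step 1: cos(29 deg) = 0.8746
Step 2: Convert r to m: r = 98e-6 m
Step 3: dP = 2 * 0.029 * 0.8746 / 98e-6 = 517.6 Pa
Step 4: Convert Pa to kPa (divide by 1000).
dP = 0.52 kPa


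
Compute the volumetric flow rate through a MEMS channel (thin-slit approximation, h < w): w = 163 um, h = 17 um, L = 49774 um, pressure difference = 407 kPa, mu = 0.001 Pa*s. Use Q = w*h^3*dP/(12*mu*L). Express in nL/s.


Step 1: Convert all dimensions to SI (meters).
w = 163e-6 m, h = 17e-6 m, L = 49774e-6 m, dP = 407e3 Pa
Step 2: Q = w * h^3 * dP / (12 * mu * L)
Q = 163e-6 * (17e-6)^3 * 407e3 / (12 * 0.001 * 49774e-6) = 5.4568873e-10 m^3/s
Step 3: Convert Q from m^3/s to nL/s (1 m^3 = 1e12 nL, so multiply by 1e12).
Q = 545.689 nL/s


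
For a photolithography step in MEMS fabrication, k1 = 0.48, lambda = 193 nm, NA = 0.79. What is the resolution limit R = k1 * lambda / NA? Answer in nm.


Step 1: Identify values: k1 = 0.48, lambda = 193 nm, NA = 0.79
Step 2: R = k1 * lambda / NA
R = 0.48 * 193 / 0.79
R = 117.3 nm


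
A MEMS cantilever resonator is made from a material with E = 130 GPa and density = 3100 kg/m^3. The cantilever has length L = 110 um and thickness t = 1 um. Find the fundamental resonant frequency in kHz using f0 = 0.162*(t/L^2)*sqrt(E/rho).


Step 1: Convert units to SI.
t_SI = 1e-6 m, L_SI = 110e-6 m
Step 2: Calculate sqrt(E/rho).
sqrt(130e9 / 3100) = 6475.76 m/s
Step 3: Compute f0.
f0 = 0.162 * 1e-6 / (110e-6)^2 * 6475.76 = 86700.3 Hz = 86.7 kHz


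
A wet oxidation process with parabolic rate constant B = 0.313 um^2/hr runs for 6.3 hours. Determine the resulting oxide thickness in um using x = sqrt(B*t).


Step 1: Compute B*t = 0.313 * 6.3 = 1.9719
Step 2: x = sqrt(1.9719)
x = 1.404 um


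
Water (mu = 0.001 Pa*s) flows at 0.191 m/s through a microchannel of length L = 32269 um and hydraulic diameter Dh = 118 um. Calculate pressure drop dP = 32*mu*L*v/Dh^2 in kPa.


Step 1: Convert to SI: L = 32269e-6 m, Dh = 118e-6 m
Step 2: dP = 32 * 0.001 * 32269e-6 * 0.191 / (118e-6)^2
Step 3: dP = 14164.62 Pa
Step 4: Convert to kPa: dP = 14.16 kPa


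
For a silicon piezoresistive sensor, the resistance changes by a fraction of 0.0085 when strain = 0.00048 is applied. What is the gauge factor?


Step 1: Identify values.
dR/R = 0.0085, strain = 0.00048
Step 2: GF = (dR/R) / strain = 0.0085 / 0.00048
GF = 17.7


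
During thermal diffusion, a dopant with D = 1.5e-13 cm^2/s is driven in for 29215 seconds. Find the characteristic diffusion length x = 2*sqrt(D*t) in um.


Step 1: Compute D*t = 1.5e-13 * 29215 = 4.38225e-09 cm^2
Step 2: sqrt(D*t) = 6.61986e-05 cm
Step 3: x = 2 * 6.61986e-05 cm = 1.323972e-04 cm
Step 4: Convert to um (1 cm = 1e4 um): x = 1.324 um


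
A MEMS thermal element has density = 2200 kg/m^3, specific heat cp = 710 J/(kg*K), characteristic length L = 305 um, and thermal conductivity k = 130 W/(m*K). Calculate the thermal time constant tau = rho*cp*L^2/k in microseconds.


Step 1: Convert L to m: L = 305e-6 m
Step 2: L^2 = (305e-6)^2 = 9.3025e-08 m^2
Step 3: tau = 2200 * 710 * 9.3025e-08 / 130 = 1.11773115e-03 s
Step 4: Convert to microseconds (multiply by 1e6).
tau = 1117.731 us


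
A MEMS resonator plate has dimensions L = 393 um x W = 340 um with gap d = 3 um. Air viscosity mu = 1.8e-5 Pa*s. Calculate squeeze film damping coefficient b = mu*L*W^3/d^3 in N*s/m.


Step 1: Convert to SI.
L = 393e-6 m, W = 340e-6 m, d = 3e-6 m
Step 2: W^3 = (340e-6)^3 = 3.93e-11 m^3
Step 3: d^3 = (3e-6)^3 = 2.70e-17 m^3
Step 4: b = 1.8e-5 * 393e-6 * 3.93e-11 / 2.70e-17
b = 1.03e-02 N*s/m


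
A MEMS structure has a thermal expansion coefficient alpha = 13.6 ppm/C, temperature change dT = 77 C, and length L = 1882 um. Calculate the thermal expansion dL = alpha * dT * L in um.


Step 1: Convert CTE: alpha = 13.6 ppm/C = 13.6e-6 /C
Step 2: dL = 13.6e-6 * 77 * 1882
dL = 1.9708 um


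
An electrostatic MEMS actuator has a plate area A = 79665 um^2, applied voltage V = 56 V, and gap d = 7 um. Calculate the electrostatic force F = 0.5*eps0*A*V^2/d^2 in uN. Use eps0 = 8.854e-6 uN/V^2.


Step 1: Identify parameters.
eps0 = 8.854e-6 uN/V^2, A = 79665 um^2, V = 56 V, d = 7 um
Step 2: Compute V^2 = 56^2 = 3136
Step 3: Compute d^2 = 7^2 = 49
Step 4: F = 0.5 * 8.854e-6 * 79665 * 3136 / 49
F = 22.571 uN


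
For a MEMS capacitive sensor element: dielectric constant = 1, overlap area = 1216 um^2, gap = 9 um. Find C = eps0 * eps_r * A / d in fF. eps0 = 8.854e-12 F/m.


Step 1: Convert area to m^2: A = 1216e-12 m^2
Step 2: Convert gap to m: d = 9e-6 m
Step 3: C = eps0 * eps_r * A / d
C = 8.854e-12 * 1 * 1216e-12 / 9e-6
Step 4: Convert to fF (multiply by 1e15).
C = 1.2 fF


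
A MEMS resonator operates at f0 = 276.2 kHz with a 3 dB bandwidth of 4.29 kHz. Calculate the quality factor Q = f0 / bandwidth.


Step 1: Q = f0 / bandwidth
Step 2: Q = 276.2 / 4.29
Q = 64.4


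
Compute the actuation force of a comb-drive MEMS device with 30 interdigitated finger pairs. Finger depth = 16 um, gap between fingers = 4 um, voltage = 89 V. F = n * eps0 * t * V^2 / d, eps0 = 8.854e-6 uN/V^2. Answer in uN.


Step 1: Parameters: n=30, eps0=8.854e-6 uN/V^2, t=16 um, V=89 V, d=4 um
Step 2: V^2 = 7921
Step 3: F = 30 * 8.854e-6 * 16 * 7921 / 4
F = 8.416 uN


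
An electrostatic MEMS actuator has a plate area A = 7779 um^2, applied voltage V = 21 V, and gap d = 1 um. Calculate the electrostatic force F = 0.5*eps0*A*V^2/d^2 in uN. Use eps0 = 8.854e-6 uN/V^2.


Step 1: Identify parameters.
eps0 = 8.854e-6 uN/V^2, A = 7779 um^2, V = 21 V, d = 1 um
Step 2: Compute V^2 = 21^2 = 441
Step 3: Compute d^2 = 1^2 = 1
Step 4: F = 0.5 * 8.854e-6 * 7779 * 441 / 1
F = 15.187 uN


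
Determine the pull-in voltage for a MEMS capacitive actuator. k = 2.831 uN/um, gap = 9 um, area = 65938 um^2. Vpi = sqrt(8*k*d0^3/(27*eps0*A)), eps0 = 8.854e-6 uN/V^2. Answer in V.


Step 1: Compute numerator: 8 * k * d0^3 = 8 * 2.831 * 9^3 = 16510.392
Step 2: Compute denominator: 27 * eps0 * A = 27 * 8.854e-6 * 65938 = 15.763006
Step 3: Vpi = sqrt(16510.392 / 15.763006)
Vpi = 32.36 V


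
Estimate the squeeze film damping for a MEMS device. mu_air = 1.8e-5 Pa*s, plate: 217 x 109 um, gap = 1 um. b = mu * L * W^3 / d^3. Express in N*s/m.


Step 1: Convert to SI.
L = 217e-6 m, W = 109e-6 m, d = 1e-6 m
Step 2: W^3 = (109e-6)^3 = 1.30e-12 m^3
Step 3: d^3 = (1e-6)^3 = 1.00e-18 m^3
Step 4: b = 1.8e-5 * 217e-6 * 1.30e-12 / 1.00e-18
b = 5.06e-03 N*s/m
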